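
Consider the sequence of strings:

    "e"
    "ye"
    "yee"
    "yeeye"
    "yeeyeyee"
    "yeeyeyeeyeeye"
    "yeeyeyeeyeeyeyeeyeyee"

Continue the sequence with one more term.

This is a Fibonacci-style word recurrence s(k) = s(k−1)·s(k−2): e.g. ye·e = yee.
The next term joins yeeyeyeeyeeyeyeeyeyee and yeeyeyeeyeeye.

yeeyeyeeyeeyeyeeyeyeeyeeyeyeeyeeye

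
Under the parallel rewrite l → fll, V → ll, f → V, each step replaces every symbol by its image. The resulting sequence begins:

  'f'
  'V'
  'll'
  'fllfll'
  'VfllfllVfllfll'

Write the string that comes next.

llVfllfllVfllfllllVfllfllVfllfll

φ(VfllfllVfllfll) expands symbol-by-symbol to ll V fll fll V fll fll ll V fll fll V fll fll; joining the 14 pieces gives the next term.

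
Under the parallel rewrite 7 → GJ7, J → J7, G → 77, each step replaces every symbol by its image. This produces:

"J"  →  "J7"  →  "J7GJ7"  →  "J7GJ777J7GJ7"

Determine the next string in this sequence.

J7GJ777J7GJ7GJ7GJ7J7GJ777J7GJ7

Apply φ to J7GJ777J7GJ7 symbol by symbol: J→J7, 7→GJ7, G→77, J→J7, 7→GJ7, 7→GJ7, 7→GJ7, J→J7, 7→GJ7, G→77, J→J7, 7→GJ7; joined: J7 GJ7 77 J7 GJ7 GJ7 GJ7 J7 GJ7 77 J7 GJ7.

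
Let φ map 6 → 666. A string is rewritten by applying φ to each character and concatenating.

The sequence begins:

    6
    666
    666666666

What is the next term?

666666666666666666666666666

Expanding 666666666: 6→666, 6→666, 6→666, 6→666, 6→666, 6→666, 6→666, 6→666, 6→666. Concatenated: 666 666 666 666 666 666 666 666 666.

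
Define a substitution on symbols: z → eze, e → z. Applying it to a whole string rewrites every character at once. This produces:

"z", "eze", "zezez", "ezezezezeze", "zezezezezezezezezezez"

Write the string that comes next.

Rewriting the 21 symbols of zezezezezezezezezezez one by one yields eze z eze z eze z eze z eze z eze z eze z eze z eze z eze z eze; concatenated:

ezezezezezezezezezezezezezezezezezezezezeze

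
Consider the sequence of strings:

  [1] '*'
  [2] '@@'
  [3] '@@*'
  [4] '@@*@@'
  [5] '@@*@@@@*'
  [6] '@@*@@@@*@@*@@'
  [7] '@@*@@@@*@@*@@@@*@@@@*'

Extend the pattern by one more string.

Each term (from the third on) is the previous term followed by the one before it: term 3 = @@·* = @@*.
Continuing: @@*@@@@*@@*@@@@*@@@@* · @@*@@@@*@@*@@ gives term 8.

@@*@@@@*@@*@@@@*@@@@*@@*@@@@*@@*@@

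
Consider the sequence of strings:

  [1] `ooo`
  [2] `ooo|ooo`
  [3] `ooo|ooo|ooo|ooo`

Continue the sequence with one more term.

s(k+1) = s(k)·|·s(k) — each term doubles the last with '|' between the halves.
One more doubling of ooo|ooo|ooo|ooo gives the answer.

ooo|ooo|ooo|ooo|ooo|ooo|ooo|ooo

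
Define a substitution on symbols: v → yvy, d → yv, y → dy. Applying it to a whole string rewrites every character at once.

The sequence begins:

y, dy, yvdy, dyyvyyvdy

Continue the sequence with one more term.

yvdydyyvydydyyvyyvdy

Apply φ to dyyvyyvdy symbol by symbol: d→yv, y→dy, y→dy, v→yvy, y→dy, y→dy, v→yvy, d→yv, y→dy; joined: yv dy dy yvy dy dy yvy yv dy.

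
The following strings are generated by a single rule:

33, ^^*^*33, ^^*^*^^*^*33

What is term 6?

Each term is the previous one with ^^*^* prepended.
From ^^*^*^^*^*33, 3 further steps: ^^*^*^^*^*33 → ^^*^*^^*^*^^*^*33 → ^^*^*^^*^*^^*^*^^*^*33 → (answer).

^^*^*^^*^*^^*^*^^*^*^^*^*33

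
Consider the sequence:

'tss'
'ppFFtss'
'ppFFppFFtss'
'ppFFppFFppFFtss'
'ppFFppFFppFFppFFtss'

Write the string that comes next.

Every step adds ppFF at the front: s(k+1) = ppFF·s(k).
So the next term is ppFF·ppFFppFFppFFppFFtss.

ppFFppFFppFFppFFppFFtss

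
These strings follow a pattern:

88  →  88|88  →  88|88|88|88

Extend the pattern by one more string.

88|88|88|88|88|88|88|88

Every step duplicates the string with '|' between the halves.
One more doubling of 88|88|88|88 gives the answer.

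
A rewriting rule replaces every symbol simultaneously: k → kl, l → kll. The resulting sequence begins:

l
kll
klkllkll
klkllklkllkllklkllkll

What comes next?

Applying the rule to each of the 21 symbols of klkllklkllkllklkllkll gives the pieces kl kll kl kll kll kl kll kl kll kll kl kll kll kl kll kl kll kll kl kll kll, which concatenate to the answer.

klkllklkllkllklkllklkllkllklkllkllklkllklkllkllklkllkll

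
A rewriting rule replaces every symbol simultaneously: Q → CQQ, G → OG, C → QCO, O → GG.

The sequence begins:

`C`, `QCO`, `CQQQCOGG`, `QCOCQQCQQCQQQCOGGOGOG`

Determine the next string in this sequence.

CQQQCOGGQCOCQQCQQQCOCQQCQQQCOCQQCQQCQQQCOGGOGOGGGOGGGOG

Replace each of the 21 characters of QCOCQQCQQCQQQCOGGOGOG in place — CQQ QCO GG QCO CQQ CQQ QCO CQQ CQQ QCO CQQ CQQ CQQ QCO GG OG OG GG OG GG OG — and concatenate.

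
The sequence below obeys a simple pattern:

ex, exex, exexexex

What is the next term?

Each string is two copies of the previous one concatenated.
Doubling exexexex:

exexexexexexexex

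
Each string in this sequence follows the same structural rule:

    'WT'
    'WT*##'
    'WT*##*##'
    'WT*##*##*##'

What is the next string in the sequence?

The strings grow by a fixed suffix *## each time.
Applying this once more to WT*##*##*##:

WT*##*##*##*##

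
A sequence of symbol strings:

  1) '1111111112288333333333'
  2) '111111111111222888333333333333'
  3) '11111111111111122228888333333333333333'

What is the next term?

Each string has the form 1^{3n+3} 2^{n} 8^{n} 3^{3n+3}, where the shown terms are n = 2, 3, 4.
For the next term, n = 5, so the run lengths are 18, 5, 5, 18.

1111111111111111112222288888333333333333333333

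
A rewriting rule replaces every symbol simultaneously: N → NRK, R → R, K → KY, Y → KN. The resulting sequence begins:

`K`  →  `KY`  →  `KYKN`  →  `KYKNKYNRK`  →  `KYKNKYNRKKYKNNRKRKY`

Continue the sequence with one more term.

φ(KYKNKYNRKKYKNNRKRKY) expands symbol-by-symbol to KY KN KY NRK KY KN NRK R KY KY KN KY NRK NRK R KY R KY KN; joining the 19 pieces gives the next term.

KYKNKYNRKKYKNNRKRKYKYKNKYNRKNRKRKYRKYKN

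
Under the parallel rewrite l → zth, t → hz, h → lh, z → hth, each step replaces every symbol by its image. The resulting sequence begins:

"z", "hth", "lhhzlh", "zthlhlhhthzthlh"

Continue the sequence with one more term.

hthhzlhzthlhzthlhlhhzlhhthhzlhzthlh

φ(zthlhlhhthzthlh) expands symbol-by-symbol to hth hz lh zth lh zth lh lh hz lh hth hz lh zth lh; joining the 15 pieces gives the next term.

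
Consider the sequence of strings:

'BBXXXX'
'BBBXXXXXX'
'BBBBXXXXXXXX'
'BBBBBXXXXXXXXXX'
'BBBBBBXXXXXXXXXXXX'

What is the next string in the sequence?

Reading off run lengths: B runs 2, 3, 4, 5, 6; X runs 4, 6, 8, 10, 12 — each is linear in n, where the shown terms are n = 2, 3, 4, 5, 6.
Setting n = 7 gives 7, 14 characters in each block.

BBBBBBBXXXXXXXXXXXXXX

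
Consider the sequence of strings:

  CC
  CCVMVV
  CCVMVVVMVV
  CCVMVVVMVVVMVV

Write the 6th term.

Each term is the previous one with VMVV appended.
From CCVMVVVMVVVMVV, 2 further steps: CCVMVVVMVVVMVV → CCVMVVVMVVVMVVVMVV → (answer).

CCVMVVVMVVVMVVVMVVVMVV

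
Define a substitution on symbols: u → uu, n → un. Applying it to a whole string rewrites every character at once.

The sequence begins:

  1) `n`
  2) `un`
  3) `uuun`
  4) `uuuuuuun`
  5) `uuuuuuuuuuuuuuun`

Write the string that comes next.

Rewriting the 16 symbols of uuuuuuuuuuuuuuun one by one yields uu uu uu uu uu uu uu uu uu uu uu uu uu uu uu un; concatenated:

uuuuuuuuuuuuuuuuuuuuuuuuuuuuuuun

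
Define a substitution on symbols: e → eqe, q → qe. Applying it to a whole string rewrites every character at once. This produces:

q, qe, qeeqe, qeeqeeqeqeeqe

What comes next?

qeeqeeqeqeeqeeqeqeeqeqeeqeeqeqeeqe

Applying the rule to each of the 13 symbols of qeeqeeqeqeeqe gives the pieces qe eqe eqe qe eqe eqe qe eqe qe eqe eqe qe eqe, which concatenate to the answer.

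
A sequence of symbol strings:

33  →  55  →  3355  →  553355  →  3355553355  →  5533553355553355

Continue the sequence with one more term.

From term 3 onward, concatenate the second-to-last term with the last: 33·55 = 3355, 55·3355 = 553355, …
Continuing: 3355553355 · 5533553355553355 gives term 7.

33555533555533553355553355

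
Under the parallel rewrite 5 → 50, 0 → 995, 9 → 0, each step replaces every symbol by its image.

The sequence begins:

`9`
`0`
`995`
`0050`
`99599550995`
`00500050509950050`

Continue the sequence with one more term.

Rewriting the 17 symbols of 00500050509950050 one by one yields 995 995 50 995 995 995 50 995 50 995 0 0 50 995 995 50 995; concatenated:

995995509959959955099550995005099599550995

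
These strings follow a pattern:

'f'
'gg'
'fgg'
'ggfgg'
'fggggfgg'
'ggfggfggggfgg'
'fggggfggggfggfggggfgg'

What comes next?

This is a Fibonacci-style word recurrence s(k) = s(k−2)·s(k−1): e.g. f·gg = fgg.
So term 8 is ggfggfggggfgg·fggggfggggfggfggggfgg.

ggfggfggggfggfggggfggggfggfggggfgg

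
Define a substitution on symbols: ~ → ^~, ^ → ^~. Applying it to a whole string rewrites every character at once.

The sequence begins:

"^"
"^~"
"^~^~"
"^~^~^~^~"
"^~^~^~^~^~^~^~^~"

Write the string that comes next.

^~^~^~^~^~^~^~^~^~^~^~^~^~^~^~^~

Replace each of the 16 characters of ^~^~^~^~^~^~^~^~ in place — ^~ ^~ ^~ ^~ ^~ ^~ ^~ ^~ ^~ ^~ ^~ ^~ ^~ ^~ ^~ ^~ — and concatenate.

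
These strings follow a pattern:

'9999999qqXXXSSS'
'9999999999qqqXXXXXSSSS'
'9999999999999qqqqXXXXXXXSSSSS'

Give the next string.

Reading off run lengths: 9 runs 7, 10, 13; q runs 2, 3, 4; X runs 3, 5, 7; S runs 3, 4, 5 — each is linear in n, where the shown terms are n = 2, 3, 4.
Setting n = 5 gives 16, 5, 9, 6 characters in each block.

9999999999999999qqqqqXXXXXXXXXSSSSSS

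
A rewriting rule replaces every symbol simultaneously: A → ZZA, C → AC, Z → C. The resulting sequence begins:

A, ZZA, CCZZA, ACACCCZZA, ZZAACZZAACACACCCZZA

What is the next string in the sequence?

CCZZAZZAACCCZZAZZAACZZAACZZAACACACCCZZA

Applying the rule to each of the 19 symbols of ZZAACZZAACACACCCZZA gives the pieces C C ZZA ZZA AC C C ZZA ZZA AC ZZA AC ZZA AC AC AC C C ZZA, which concatenate to the answer.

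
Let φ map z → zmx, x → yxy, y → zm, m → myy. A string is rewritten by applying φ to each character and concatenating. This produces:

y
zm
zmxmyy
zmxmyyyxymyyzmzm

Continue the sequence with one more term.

Applying the rule to each of the 16 symbols of zmxmyyyxymyyzmzm gives the pieces zmx myy yxy myy zm zm zm yxy zm myy zm zm zmx myy zmx myy, which concatenate to the answer.

zmxmyyyxymyyzmzmzmyxyzmmyyzmzmzmxmyyzmxmyy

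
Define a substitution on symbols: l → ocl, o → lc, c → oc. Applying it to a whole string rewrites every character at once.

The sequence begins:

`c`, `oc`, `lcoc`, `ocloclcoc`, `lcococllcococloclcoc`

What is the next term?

ocloclcoclcococlocloclcoclcococllcococloclcoc

φ(lcococllcococloclcoc) expands symbol-by-symbol to ocl oc lc oc lc oc ocl ocl oc lc oc lc oc ocl lc oc ocl oc lc oc; joining the 20 pieces gives the next term.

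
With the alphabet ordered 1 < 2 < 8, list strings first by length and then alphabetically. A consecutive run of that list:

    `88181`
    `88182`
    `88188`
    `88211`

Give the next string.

88212

Treat 88211 as a base-3 numeral over the given alphabet and add one, carrying through any trailing 8's.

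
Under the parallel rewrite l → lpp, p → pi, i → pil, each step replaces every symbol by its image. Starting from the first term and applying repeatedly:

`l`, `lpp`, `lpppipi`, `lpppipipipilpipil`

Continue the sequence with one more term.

Applying the rule to each of the 17 symbols of lpppipipipilpipil gives the pieces lpp pi pi pi pil pi pil pi pil pi pil lpp pi pil pi pil lpp, which concatenate to the answer.

lpppipipipilpipilpipilpipillpppipilpipillpp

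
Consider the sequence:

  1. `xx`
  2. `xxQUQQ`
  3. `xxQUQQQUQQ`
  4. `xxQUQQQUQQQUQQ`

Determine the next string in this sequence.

The strings grow by a fixed suffix QUQQ each time.
Applying this once more to xxQUQQQUQQQUQQ:

xxQUQQQUQQQUQQQUQQ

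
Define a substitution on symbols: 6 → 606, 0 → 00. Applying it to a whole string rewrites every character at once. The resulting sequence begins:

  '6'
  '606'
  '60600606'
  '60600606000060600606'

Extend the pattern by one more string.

Replace each of the 20 characters of 60600606000060600606 in place — 606 00 606 00 00 606 00 606 00 00 00 00 606 00 606 00 00 606 00 606 — and concatenate.

606006060000606006060000000060600606000060600606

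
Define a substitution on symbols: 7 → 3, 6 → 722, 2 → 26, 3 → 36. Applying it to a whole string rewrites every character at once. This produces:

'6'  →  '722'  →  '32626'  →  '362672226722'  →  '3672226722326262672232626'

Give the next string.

367223262626722326263626722267222672232626362672226722

Applying the rule to each of the 25 symbols of 3672226722326262672232626 gives the pieces 36 722 3 26 26 26 722 3 26 26 36 26 722 26 722 26 722 3 26 26 36 26 722 26 722, which concatenate to the answer.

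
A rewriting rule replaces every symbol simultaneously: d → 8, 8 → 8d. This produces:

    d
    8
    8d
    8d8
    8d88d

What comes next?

8d88d8d8

Expanding 8d88d: 8→8d, d→8, 8→8d, 8→8d, d→8. Concatenated: 8d 8 8d 8d 8.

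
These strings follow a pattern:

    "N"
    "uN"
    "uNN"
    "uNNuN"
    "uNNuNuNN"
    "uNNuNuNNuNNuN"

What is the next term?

uNNuNuNNuNNuNuNNuNuNN

From term 3 onward, concatenate the last term with the second-to-last: uN·N = uNN, uNN·uN = uNNuN, …
The next term joins uNNuNuNNuNNuN and uNNuNuNN.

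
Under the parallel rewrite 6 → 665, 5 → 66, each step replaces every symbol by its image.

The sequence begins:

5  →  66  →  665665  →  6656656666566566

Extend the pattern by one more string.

Replace each of the 16 characters of 6656656666566566 in place — 665 665 66 665 665 66 665 665 665 665 66 665 665 66 665 665 — and concatenate.

66566566665665666656656656656666566566665665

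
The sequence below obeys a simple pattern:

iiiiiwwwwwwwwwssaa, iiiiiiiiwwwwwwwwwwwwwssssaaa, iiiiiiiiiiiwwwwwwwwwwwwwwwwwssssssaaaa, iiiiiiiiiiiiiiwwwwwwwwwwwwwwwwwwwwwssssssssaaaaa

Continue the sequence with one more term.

Term n consists of 3n-1 i's, followed by 4n+1 w's, followed by 2n-2 s's, followed by n a's, where the shown terms are n = 2, 3, 4, 5.
Setting n = 6 gives 17, 25, 10, 6 characters in each block.

iiiiiiiiiiiiiiiiiwwwwwwwwwwwwwwwwwwwwwwwwwssssssssssaaaaaa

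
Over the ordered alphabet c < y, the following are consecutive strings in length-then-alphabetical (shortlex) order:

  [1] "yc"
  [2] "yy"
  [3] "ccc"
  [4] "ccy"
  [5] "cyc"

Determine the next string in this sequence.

cyy

Find the rightmost character of cyc below y, bump it to the next letter, and reset everything to its right to c.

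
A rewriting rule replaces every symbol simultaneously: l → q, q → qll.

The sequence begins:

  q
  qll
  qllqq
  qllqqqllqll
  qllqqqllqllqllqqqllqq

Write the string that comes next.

qllqqqllqllqllqqqllqqqllqqqllqllqllqqqllqll

Replace each of the 21 characters of qllqqqllqllqllqqqllqq in place — qll q q qll qll qll q q qll q q qll q q qll qll qll q q qll qll — and concatenate.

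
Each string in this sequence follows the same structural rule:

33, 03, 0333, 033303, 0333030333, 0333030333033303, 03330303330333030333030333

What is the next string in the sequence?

From term 3 onward, concatenate the last term with the second-to-last: 03·33 = 0333, 0333·03 = 033303, …
Continuing: 03330303330333030333030333 · 0333030333033303 gives term 8.

033303033303330303330303330333030333033303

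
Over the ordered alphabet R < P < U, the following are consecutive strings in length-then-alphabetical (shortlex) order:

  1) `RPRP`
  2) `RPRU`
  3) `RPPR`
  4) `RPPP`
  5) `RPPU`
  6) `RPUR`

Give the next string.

Treat RPUR as a base-3 numeral over the given alphabet and add one, carrying through any trailing U's.

RPUP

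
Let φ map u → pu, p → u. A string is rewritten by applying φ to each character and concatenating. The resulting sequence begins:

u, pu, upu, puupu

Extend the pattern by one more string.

upupuupu

Apply φ to puupu symbol by symbol: p→u, u→pu, u→pu, p→u, u→pu; joined: u pu pu u pu.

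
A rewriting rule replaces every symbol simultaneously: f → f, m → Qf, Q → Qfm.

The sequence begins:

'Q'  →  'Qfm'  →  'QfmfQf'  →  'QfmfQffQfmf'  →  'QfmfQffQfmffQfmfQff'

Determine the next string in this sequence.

Rewriting the 19 symbols of QfmfQffQfmffQfmfQff one by one yields Qfm f Qf f Qfm f f Qfm f Qf f f Qfm f Qf f Qfm f f; concatenated:

QfmfQffQfmffQfmfQfffQfmfQffQfmff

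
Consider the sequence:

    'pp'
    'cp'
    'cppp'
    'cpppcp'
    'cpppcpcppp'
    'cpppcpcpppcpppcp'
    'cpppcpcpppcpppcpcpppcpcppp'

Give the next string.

From term 3 onward, concatenate the last term with the second-to-last: cp·pp = cppp, cppp·cp = cpppcp, …
The next term joins cpppcpcpppcpppcpcpppcpcppp and cpppcpcpppcpppcp.

cpppcpcpppcpppcpcpppcpcpppcpppcpcpppcpppcp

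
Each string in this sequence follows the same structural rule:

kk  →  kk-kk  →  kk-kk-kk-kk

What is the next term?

Each string is two copies of the previous one joined by '-'.
Doubling kk-kk-kk-kk with '-' between the halves:

kk-kk-kk-kk-kk-kk-kk-kk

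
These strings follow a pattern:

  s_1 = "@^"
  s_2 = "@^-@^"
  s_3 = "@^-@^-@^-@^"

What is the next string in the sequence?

@^-@^-@^-@^-@^-@^-@^-@^

Each string is two copies of the previous one joined by '-'.
One more doubling of @^-@^-@^-@^ gives the answer.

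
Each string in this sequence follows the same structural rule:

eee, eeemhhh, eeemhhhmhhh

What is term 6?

eeemhhhmhhhmhhhmhhhmhhh

The strings grow by a fixed suffix mhhh each time.
From eeemhhhmhhh, 3 further steps: eeemhhhmhhh → eeemhhhmhhhmhhh → eeemhhhmhhhmhhhmhhh → (answer).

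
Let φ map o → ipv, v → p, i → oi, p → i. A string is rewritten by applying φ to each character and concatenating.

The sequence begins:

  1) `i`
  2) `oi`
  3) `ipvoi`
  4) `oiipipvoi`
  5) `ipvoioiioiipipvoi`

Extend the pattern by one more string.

oiipipvoiipvoioiipvoioiioiipipvoi

φ(ipvoioiioiipipvoi) expands symbol-by-symbol to oi i p ipv oi ipv oi oi ipv oi oi i oi i p ipv oi; joining the 17 pieces gives the next term.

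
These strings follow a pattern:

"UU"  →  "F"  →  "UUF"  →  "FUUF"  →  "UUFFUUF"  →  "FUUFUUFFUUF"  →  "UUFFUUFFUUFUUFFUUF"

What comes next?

From term 3 onward, concatenate the second-to-last term with the last: UU·F = UUF, F·UUF = FUUF, …
Continuing: FUUFUUFFUUF · UUFFUUFFUUFUUFFUUF gives term 8.

FUUFUUFFUUFUUFFUUFFUUFUUFFUUF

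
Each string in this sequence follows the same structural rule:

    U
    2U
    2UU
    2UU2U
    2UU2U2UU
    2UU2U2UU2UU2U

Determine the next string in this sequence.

This is a Fibonacci-style word recurrence s(k) = s(k−1)·s(k−2): e.g. 2U·U = 2UU.
Continuing: 2UU2U2UU2UU2U · 2UU2U2UU gives term 7.

2UU2U2UU2UU2U2UU2U2UU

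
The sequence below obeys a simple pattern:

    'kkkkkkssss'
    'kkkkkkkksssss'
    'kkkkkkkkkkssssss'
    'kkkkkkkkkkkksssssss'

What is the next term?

Term n consists of 2n+2 k's, followed by n+2 s's, where the shown terms are n = 2, 3, 4, 5.
At n = 6 the blocks have lengths 14, 8.

kkkkkkkkkkkkkkssssssss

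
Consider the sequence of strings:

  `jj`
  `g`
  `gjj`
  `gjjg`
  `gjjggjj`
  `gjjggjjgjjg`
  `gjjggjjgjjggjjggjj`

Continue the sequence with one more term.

From term 3 onward, concatenate the last term with the second-to-last: g·jj = gjj, gjj·g = gjjg, …
Continuing: gjjggjjgjjggjjggjj · gjjggjjgjjg gives term 8.

gjjggjjgjjggjjggjjgjjggjjgjjg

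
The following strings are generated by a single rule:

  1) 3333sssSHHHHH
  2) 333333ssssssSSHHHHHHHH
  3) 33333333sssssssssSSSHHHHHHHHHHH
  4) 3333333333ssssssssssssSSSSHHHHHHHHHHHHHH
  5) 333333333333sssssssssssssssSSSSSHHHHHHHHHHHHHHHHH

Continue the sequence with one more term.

33333333333333ssssssssssssssssssSSSSSSHHHHHHHHHHHHHHHHHHHH

The n-th term is 2n+2 3's then 3n s's then n S's then 3n+2 H's (n = 1, 2, …).
Setting n = 6 gives 14, 18, 6, 20 characters in each block.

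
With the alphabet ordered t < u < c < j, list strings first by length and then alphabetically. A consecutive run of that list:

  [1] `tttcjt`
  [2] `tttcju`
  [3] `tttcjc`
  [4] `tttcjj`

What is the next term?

tttjtt

The successor of tttcjj increments the rightmost position that isn't already j and resets every position after it to t.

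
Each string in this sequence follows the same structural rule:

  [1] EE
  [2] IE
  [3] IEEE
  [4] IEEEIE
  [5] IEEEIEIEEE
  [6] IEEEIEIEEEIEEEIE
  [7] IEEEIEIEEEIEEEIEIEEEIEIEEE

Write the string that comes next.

From term 3 onward, concatenate the last term with the second-to-last: IE·EE = IEEE, IEEE·IE = IEEEIE, …
The next term joins IEEEIEIEEEIEEEIEIEEEIEIEEE and IEEEIEIEEEIEEEIE.

IEEEIEIEEEIEEEIEIEEEIEIEEEIEEEIEIEEEIEEEIE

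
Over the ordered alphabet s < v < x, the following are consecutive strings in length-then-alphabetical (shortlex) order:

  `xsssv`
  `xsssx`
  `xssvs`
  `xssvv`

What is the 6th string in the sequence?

Stepping forward 2 times from xssvv: xssvv → xssvx, then the target.

xssxs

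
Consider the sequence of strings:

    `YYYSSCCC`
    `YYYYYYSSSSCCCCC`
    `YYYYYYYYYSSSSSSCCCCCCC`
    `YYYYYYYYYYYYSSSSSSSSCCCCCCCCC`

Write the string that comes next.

YYYYYYYYYYYYYYYSSSSSSSSSSCCCCCCCCCCC

Term n consists of 3n Y's, followed by 2n S's, followed by 2n+1 C's (n = 1, 2, …).
For the next term, n = 5, so the run lengths are 15, 10, 11.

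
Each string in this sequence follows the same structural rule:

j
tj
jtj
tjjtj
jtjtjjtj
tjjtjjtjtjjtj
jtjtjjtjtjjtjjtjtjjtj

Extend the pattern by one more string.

Each term (from the third on) is the two preceding terms concatenated in order: term 3 = j·tj = jtj.
Continuing: tjjtjjtjtjjtj · jtjtjjtjtjjtjjtjtjjtj gives term 8.

tjjtjjtjtjjtjjtjtjjtjtjjtjjtjtjjtj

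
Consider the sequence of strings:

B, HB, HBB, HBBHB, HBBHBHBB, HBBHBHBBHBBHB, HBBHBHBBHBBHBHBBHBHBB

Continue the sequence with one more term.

HBBHBHBBHBBHBHBBHBHBBHBBHBHBBHBBHB

This is a Fibonacci-style word recurrence s(k) = s(k−1)·s(k−2): e.g. HB·B = HBB.
The next term joins HBBHBHBBHBBHBHBBHBHBB and HBBHBHBBHBBHB.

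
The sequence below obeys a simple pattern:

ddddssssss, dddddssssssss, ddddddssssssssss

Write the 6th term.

dddddddddssssssssssssssss

Term n consists of n+1 d's, followed by 2n s's, where the shown terms are n = 3, 4, 5.
Setting n = 8 gives 9, 16 characters in each block.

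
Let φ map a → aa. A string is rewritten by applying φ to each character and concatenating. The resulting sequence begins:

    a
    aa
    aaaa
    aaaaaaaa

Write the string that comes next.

Expanding aaaaaaaa: a→aa, a→aa, a→aa, a→aa, a→aa, a→aa, a→aa, a→aa. Concatenated: aa aa aa aa aa aa aa aa.

aaaaaaaaaaaaaaaa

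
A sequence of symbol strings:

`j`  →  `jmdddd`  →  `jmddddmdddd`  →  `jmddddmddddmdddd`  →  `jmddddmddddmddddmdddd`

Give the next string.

jmddddmddddmddddmddddmdddd

Each term is the previous one with mdddd appended.
So the next term is jmddddmddddmddddmdddd·mdddd.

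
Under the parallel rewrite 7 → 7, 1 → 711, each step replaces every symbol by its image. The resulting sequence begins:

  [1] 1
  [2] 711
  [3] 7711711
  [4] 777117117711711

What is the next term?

7777117117711711777117117711711

Applying the rule to each of the 15 symbols of 777117117711711 gives the pieces 7 7 7 711 711 7 711 711 7 7 711 711 7 711 711, which concatenate to the answer.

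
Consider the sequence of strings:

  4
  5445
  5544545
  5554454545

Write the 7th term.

5555554454545454545

Each term wraps the previous one in 5 on the left and 45 on the right.
From 5554454545, 3 further steps: 5554454545 → 5555445454545 → 5555544545454545 → (answer).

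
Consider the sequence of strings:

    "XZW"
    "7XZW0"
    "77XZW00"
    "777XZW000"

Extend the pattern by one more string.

7777XZW0000

Each term wraps the previous one in 7 on the left and 0 on the right.
One more step from 777XZW000 gives the answer.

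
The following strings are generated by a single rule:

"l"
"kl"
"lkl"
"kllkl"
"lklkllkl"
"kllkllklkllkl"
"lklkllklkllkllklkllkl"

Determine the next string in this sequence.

From term 3 onward, concatenate the second-to-last term with the last: l·kl = lkl, kl·lkl = kllkl, …
So term 8 is kllkllklkllkl·lklkllklkllkllklkllkl.

kllkllklkllkllklkllklkllkllklkllkl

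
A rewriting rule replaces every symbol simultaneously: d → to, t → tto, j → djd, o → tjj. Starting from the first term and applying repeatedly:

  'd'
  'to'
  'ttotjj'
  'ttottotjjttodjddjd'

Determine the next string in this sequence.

ttottotjjttottotjjttodjddjdttottotjjtodjdtotodjdto

φ(ttottotjjttodjddjd) expands symbol-by-symbol to tto tto tjj tto tto tjj tto djd djd tto tto tjj to djd to to djd to; joining the 18 pieces gives the next term.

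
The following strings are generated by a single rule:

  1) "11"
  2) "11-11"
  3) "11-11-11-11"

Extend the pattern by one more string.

Every step duplicates the string with '-' between the halves.
Doubling 11-11-11-11 with '-' between the halves:

11-11-11-11-11-11-11-11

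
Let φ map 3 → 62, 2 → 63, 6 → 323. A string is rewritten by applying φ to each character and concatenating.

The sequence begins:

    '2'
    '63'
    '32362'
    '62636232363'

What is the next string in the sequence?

Expanding 62636232363: 6→323, 2→63, 6→323, 3→62, 6→323, 2→63, 3→62, 2→63, 3→62, 6→323, 3→62. Concatenated: 323 63 323 62 323 63 62 63 62 323 62.

32363323623236362636232362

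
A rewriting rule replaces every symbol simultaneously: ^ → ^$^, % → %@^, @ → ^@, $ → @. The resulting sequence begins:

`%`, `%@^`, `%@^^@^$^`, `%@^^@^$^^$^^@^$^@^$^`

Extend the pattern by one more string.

Applying the rule to each of the 20 symbols of %@^^@^$^^$^^@^$^@^$^ gives the pieces %@^ ^@ ^$^ ^$^ ^@ ^$^ @ ^$^ ^$^ @ ^$^ ^$^ ^@ ^$^ @ ^$^ ^@ ^$^ @ ^$^, which concatenate to the answer.

%@^^@^$^^$^^@^$^@^$^^$^@^$^^$^^@^$^@^$^^@^$^@^$^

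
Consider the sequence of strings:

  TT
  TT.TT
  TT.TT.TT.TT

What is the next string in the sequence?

s(k+1) = s(k)·.·s(k) — each term doubles the last with '.' between the halves.
So the next term is two copies of TT.TT.TT.TT with '.' between the halves.

TT.TT.TT.TT.TT.TT.TT.TT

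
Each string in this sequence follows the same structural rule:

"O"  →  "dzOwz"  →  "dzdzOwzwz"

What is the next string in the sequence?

Every step adds dz to the front and wz to the end of the previous string.
One more step from dzdzOwzwz gives the answer.

dzdzdzOwzwzwz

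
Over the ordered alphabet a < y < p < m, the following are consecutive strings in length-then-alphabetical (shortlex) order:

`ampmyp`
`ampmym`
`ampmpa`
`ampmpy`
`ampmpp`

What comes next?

Treat ampmpp as a base-4 numeral over the given alphabet and add one, carrying through any trailing m's.

ampmpm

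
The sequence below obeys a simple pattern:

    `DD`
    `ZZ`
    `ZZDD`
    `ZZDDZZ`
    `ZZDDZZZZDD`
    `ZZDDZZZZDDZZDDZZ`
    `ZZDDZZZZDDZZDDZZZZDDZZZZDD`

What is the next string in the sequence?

ZZDDZZZZDDZZDDZZZZDDZZZZDDZZDDZZZZDDZZDDZZ

From term 3 onward, concatenate the last term with the second-to-last: ZZ·DD = ZZDD, ZZDD·ZZ = ZZDDZZ, …
The next term joins ZZDDZZZZDDZZDDZZZZDDZZZZDD and ZZDDZZZZDDZZDDZZ.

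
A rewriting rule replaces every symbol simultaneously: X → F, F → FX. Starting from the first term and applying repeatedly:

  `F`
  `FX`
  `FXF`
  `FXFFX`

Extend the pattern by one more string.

Expanding FXFFX: F→FX, X→F, F→FX, F→FX, X→F. Concatenated: FX F FX FX F.

FXFFXFXF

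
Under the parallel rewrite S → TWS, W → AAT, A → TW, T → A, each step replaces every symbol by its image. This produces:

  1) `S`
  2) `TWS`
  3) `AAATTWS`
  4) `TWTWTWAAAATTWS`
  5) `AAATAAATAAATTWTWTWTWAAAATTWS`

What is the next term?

Applying the rule to each of the 28 symbols of AAATAAATAAATTWTWTWTWAAAATTWS gives the pieces TW TW TW A TW TW TW A TW TW TW A A AAT A AAT A AAT A AAT TW TW TW TW A A AAT TWS, which concatenate to the answer.

TWTWTWATWTWTWATWTWTWAAAATAAATAAATAAATTWTWTWTWAAAATTWS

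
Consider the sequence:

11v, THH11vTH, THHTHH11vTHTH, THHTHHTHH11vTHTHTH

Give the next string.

THHTHHTHHTHH11vTHTHTHTH

Every step adds THH to the front and TH to the end of the previous string.
One more step from THHTHHTHH11vTHTHTH gives the answer.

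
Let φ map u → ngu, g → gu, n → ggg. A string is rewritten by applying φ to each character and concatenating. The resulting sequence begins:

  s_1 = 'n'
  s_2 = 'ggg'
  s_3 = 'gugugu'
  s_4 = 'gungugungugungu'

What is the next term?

φ(gungugungugungu) expands symbol-by-symbol to gu ngu ggg gu ngu gu ngu ggg gu ngu gu ngu ggg gu ngu; joining the 15 pieces gives the next term.

gunguggggungugunguggggungugunguggggungu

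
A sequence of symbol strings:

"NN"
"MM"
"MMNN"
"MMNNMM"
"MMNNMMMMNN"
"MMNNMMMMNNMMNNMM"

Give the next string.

MMNNMMMMNNMMNNMMMMNNMMMMNN

Each term (from the third on) is the previous term followed by the one before it: term 3 = MM·NN = MMNN.
So term 7 is MMNNMMMMNNMMNNMM·MMNNMMMMNN.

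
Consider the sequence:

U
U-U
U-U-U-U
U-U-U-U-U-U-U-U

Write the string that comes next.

Each string is two copies of the previous one joined by '-'.
Doubling U-U-U-U-U-U-U-U with '-' between the halves:

U-U-U-U-U-U-U-U-U-U-U-U-U-U-U-U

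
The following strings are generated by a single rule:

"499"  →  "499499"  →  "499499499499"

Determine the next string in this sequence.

Each string is two copies of the previous one concatenated.
One more doubling of 499499499499 gives the answer.

499499499499499499499499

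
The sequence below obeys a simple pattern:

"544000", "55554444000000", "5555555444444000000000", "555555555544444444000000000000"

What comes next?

Each string has the form 5^{3n-2} 4^{2n} 0^{3n} (n = 1, 2, …).
At n = 5 the blocks have lengths 13, 10, 15.

55555555555554444444444000000000000000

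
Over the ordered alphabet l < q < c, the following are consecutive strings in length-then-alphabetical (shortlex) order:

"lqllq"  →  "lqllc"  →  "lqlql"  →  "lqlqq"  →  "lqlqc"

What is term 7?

Continuing the enumeration 2 steps past lqlqc: lqlqc → lqlcl → (answer).

lqlcq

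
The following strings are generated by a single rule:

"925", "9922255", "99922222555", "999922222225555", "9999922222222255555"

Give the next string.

Reading off run lengths: 9 runs 1, 2, 3, 4, 5; 2 runs 1, 3, 5, 7, 9; 5 runs 1, 2, 3, 4, 5 — each is linear in n (n = 1, 2, …).
Setting n = 6 gives 6, 11, 6 characters in each block.

99999922222222222555555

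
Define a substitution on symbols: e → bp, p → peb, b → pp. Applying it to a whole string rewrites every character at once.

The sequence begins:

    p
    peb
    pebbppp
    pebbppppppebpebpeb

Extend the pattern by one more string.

pebbppppppebpebpebpebpebpebbppppebbppppebbppp

Applying the rule to each of the 18 symbols of pebbppppppebpebpeb gives the pieces peb bp pp pp peb peb peb peb peb peb bp pp peb bp pp peb bp pp, which concatenate to the answer.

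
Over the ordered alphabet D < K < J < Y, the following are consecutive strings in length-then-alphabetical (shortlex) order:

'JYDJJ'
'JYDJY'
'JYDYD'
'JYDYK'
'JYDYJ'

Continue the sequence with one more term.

The successor of JYDYJ increments the rightmost position that isn't already Y and resets every position after it to D.

JYDYY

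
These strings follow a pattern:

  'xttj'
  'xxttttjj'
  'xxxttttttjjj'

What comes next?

xxxxttttttttjjjj

Reading off run lengths: x runs 1, 2, 3; t runs 2, 4, 6; j runs 1, 2, 3 — each is linear in n (n = 1, 2, …).
At n = 4 the blocks have lengths 4, 8, 4.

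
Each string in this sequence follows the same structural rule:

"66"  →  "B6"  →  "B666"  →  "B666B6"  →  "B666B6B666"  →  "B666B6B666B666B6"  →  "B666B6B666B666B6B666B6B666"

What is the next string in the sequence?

B666B6B666B666B6B666B6B666B666B6B666B666B6

From term 3 onward, concatenate the last term with the second-to-last: B6·66 = B666, B666·B6 = B666B6, …
The next term joins B666B6B666B666B6B666B6B666 and B666B6B666B666B6.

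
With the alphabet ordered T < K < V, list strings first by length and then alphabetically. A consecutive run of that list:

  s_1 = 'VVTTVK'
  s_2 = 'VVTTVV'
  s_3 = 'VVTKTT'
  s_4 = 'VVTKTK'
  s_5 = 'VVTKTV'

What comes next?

Treat VVTKTV as a base-3 numeral over the given alphabet and add one, carrying through any trailing V's.

VVTKKT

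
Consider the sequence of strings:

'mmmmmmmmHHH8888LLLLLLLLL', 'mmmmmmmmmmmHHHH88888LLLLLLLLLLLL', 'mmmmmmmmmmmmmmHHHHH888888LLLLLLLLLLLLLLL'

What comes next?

mmmmmmmmmmmmmmmmmHHHHHH8888888LLLLLLLLLLLLLLLLLL

The n-th term is 3n-1 m's then n H's then n+1 8's then 3n L's, where the shown terms are n = 3, 4, 5.
For the next term, n = 6, so the run lengths are 17, 6, 7, 18.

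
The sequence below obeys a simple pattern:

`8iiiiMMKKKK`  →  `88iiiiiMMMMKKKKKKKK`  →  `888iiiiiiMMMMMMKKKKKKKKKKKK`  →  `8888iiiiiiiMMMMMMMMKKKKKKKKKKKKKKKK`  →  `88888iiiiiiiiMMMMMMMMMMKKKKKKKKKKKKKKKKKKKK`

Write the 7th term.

8888888iiiiiiiiiiMMMMMMMMMMMMMMKKKKKKKKKKKKKKKKKKKKKKKKKKKK

The n-th term is n 8's then n+3 i's then 2n M's then 4n K's (n = 1, 2, …).
At n = 7 the blocks have lengths 7, 10, 14, 28.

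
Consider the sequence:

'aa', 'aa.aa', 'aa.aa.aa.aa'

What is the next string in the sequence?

aa.aa.aa.aa.aa.aa.aa.aa

s(k+1) = s(k)·.·s(k) — each term doubles the last with '.' between the halves.
So the next term is two copies of aa.aa.aa.aa with '.' between the halves.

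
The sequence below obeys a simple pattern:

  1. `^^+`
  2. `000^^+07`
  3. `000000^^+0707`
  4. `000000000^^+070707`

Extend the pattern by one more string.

Each term wraps the previous one in 000 on the left and 07 on the right.
So the next term is 000·000000000^^+070707·07.

000000000000^^+07070707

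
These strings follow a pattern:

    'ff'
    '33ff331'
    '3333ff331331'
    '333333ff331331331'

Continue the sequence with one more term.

s(k+1) = 33·s(k)·331, so each term gains 33 as a prefix and 331 as a suffix.
Applying this once more to 333333ff331331331:

33333333ff331331331331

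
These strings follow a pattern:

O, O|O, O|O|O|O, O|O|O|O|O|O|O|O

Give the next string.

O|O|O|O|O|O|O|O|O|O|O|O|O|O|O|O

Every step duplicates the string with '|' between the halves.
One more doubling of O|O|O|O|O|O|O|O gives the answer.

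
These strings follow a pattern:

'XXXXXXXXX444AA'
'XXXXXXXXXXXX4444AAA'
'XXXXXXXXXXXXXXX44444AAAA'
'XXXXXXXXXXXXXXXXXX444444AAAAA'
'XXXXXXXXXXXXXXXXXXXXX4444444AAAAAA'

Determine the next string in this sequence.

XXXXXXXXXXXXXXXXXXXXXXXX44444444AAAAAAA

The n-th term is 3n+3 X's then n+1 4's then n A's, where the shown terms are n = 2, 3, 4, 5, 6.
At n = 7 the blocks have lengths 24, 8, 7.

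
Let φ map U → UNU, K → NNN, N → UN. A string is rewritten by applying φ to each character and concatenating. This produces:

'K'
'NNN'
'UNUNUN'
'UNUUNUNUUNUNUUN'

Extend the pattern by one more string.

UNUUNUNUUNUUNUNUUNUNUUNUUNUNUUNUNUUNUUN

φ(UNUUNUNUUNUNUUN) expands symbol-by-symbol to UNU UN UNU UNU UN UNU UN UNU UNU UN UNU UN UNU UNU UN; joining the 15 pieces gives the next term.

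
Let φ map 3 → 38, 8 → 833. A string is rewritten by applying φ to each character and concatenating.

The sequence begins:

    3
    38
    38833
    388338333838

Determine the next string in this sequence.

Expanding 388338333838: 3→38, 8→833, 8→833, 3→38, 3→38, 8→833, 3→38, 3→38, 3→38, 8→833, 3→38, 8→833. Concatenated: 38 833 833 38 38 833 38 38 38 833 38 833.

38833833383883338383883338833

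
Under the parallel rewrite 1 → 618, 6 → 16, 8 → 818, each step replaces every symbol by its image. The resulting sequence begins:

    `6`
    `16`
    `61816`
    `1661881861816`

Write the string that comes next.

Applying the rule to each of the 13 symbols of 1661881861816 gives the pieces 618 16 16 618 818 818 618 818 16 618 818 618 16, which concatenate to the answer.

61816166188188186188181661881861816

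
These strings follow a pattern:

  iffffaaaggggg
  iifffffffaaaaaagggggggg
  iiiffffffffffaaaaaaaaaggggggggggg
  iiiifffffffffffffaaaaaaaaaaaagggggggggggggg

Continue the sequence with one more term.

Each string has the form i^{n} f^{3n+1} a^{3n} g^{3n+2} (n = 1, 2, …).
Setting n = 5 gives 5, 16, 15, 17 characters in each block.

iiiiiffffffffffffffffaaaaaaaaaaaaaaaggggggggggggggggg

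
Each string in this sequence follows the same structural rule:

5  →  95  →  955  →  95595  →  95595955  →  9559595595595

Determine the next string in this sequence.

955959559559595595955

Each term (from the third on) is the previous term followed by the one before it: term 3 = 95·5 = 955.
So term 7 is 9559595595595·95595955.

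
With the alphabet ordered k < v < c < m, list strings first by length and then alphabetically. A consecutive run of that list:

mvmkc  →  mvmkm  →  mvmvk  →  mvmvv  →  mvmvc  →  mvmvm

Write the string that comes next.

mvmck

Treat mvmvm as a base-4 numeral over the given alphabet and add one, carrying through any trailing m's.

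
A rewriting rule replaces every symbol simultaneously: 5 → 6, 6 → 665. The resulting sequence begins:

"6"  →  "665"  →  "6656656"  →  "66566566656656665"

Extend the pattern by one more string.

66566566656656665665665666566566656656656

Replace each of the 17 characters of 66566566656656665 in place — 665 665 6 665 665 6 665 665 665 6 665 665 6 665 665 665 6 — and concatenate.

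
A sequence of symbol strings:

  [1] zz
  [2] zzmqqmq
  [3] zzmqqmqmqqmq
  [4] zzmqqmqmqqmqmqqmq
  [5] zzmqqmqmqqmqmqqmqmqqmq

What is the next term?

The strings grow by a fixed suffix mqqmq each time.
One more step from zzmqqmqmqqmqmqqmqmqqmq gives the answer.

zzmqqmqmqqmqmqqmqmqqmqmqqmq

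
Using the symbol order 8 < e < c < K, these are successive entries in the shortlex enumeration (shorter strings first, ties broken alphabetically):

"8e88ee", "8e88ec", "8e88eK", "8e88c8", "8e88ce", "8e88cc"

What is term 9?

8e88Ke

Stepping forward 3 times from 8e88cc: 8e88cc → 8e88cK → 8e88K8, then the target.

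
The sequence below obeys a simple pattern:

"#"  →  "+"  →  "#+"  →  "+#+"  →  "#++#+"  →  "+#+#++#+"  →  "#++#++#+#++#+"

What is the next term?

+#+#++#+#++#++#+#++#+

This is a Fibonacci-style word recurrence s(k) = s(k−2)·s(k−1): e.g. #·+ = #+.
So term 8 is +#+#++#+·#++#++#+#++#+.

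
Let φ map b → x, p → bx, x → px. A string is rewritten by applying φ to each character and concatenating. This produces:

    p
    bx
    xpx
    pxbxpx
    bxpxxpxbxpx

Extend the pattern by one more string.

Expanding bxpxxpxbxpx: b→x, x→px, p→bx, x→px, x→px, p→bx, x→px, b→x, x→px, p→bx, x→px. Concatenated: x px bx px px bx px x px bx px.

xpxbxpxpxbxpxxpxbxpx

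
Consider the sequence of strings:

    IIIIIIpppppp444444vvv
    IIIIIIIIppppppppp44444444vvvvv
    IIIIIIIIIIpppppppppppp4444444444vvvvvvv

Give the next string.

Reading off run lengths: I runs 6, 8, 10; p runs 6, 9, 12; 4 runs 6, 8, 10; v runs 3, 5, 7 — each is linear in n, where the shown terms are n = 2, 3, 4.
Setting n = 5 gives 12, 15, 12, 9 characters in each block.

IIIIIIIIIIIIppppppppppppppp444444444444vvvvvvvvv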